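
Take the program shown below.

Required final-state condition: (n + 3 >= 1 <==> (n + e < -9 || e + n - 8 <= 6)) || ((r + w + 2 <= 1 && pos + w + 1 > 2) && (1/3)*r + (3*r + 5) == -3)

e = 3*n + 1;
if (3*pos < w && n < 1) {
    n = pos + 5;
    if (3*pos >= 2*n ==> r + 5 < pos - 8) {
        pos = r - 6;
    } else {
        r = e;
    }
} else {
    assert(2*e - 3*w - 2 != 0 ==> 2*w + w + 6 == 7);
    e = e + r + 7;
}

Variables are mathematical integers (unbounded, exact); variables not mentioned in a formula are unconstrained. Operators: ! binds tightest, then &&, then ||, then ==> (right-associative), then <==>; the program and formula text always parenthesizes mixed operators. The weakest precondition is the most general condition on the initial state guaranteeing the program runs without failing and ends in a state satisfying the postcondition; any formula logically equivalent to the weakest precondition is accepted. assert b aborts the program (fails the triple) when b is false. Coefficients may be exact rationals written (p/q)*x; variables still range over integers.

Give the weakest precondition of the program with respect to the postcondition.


Working backward. After the program, the postcondition (n + 3 >= 1 <==> (n + e < -9 || e + n - 8 <= 6)) || ((r + w + 2 <= 1 && pos + w + 1 > 2) && (1/3)*r + (3*r + 5) == -3) must hold; in canonical form it is (n >= -2 <==> (e + n < -9 || e + n <= 14)) || (r + w <= -1 && pos + w > 1 && (10/3)*r == -8).
Then branch requires ((pos >= 10 ==> r < pos - 13) ==> ((pos >= -7 <==> (e + pos < -14 || e + pos <= 9)) || (r + w <= -1 && r + w > 7 && (10/3)*r == -8))) && ((!(pos >= 10 ==> r < pos - 13)) ==> ((pos >= -7 <==> (e + pos < -14 || e + pos <= 9)) || (e + w <= -1 && pos + w > 1 && (10/3)*e == -8))); else branch requires (2*e != 3*w + 2 ==> 3*w == 1) && ((n >= -2 <==> (e + n + r < -16 || e + n + r <= 7)) || (r + w <= -1 && pos + w > 1 && (10/3)*r == -8)).
Before the if: ((3*pos < w && n < 1) ==> (((pos >= 10 ==> r < pos - 13) ==> ((pos >= -7 <==> (e + pos < -14 || e + pos <= 9)) || (r + w <= -1 && r + w > 7 && (10/3)*r == -8))) && ((!(pos >= 10 ==> r < pos - 13)) ==> ((pos >= -7 <==> (e + pos < -14 || e + pos <= 9)) || (e + w <= -1 && pos + w > 1 && (10/3)*e == -8))))) && ((!(3*pos < w && n < 1)) ==> ((2*e != 3*w + 2 ==> 3*w == 1) && ((n >= -2 <==> (e + n + r < -16 || e + n + r <= 7)) || (r + w <= -1 && pos + w > 1 && (10/3)*r == -8))))
Before e := 3*n + 1: ((3*pos < w && n < 1) ==> (((pos >= 10 ==> r < pos - 13) ==> ((pos >= -7 <==> (3*n + pos < -15 || 3*n + pos <= 8)) || (r + w <= -1 && r + w > 7 && (10/3)*r == -8))) && ((!(pos >= 10 ==> r < pos - 13)) ==> ((pos >= -7 <==> (3*n + pos < -15 || 3*n + pos <= 8)) || (3*n + w <= -2 && pos + w > 1 && 10*n == -34/3))))) && ((!(3*pos < w && n < 1)) ==> ((6*n != 3*w ==> 3*w == 1) && ((n >= -2 <==> (4*n + r < -17 || 4*n + r <= 6)) || (r + w <= -1 && pos + w > 1 && (10/3)*r == -8))))
Answer: WP = ((3*pos < w && n < 1) ==> (((pos >= 10 ==> r < pos - 13) ==> ((pos >= -7 <==> (3*n + pos < -15 || 3*n + pos <= 8)) || (r + w <= -1 && r + w > 7 && (10/3)*r == -8))) && ((!(pos >= 10 ==> r < pos - 13)) ==> ((pos >= -7 <==> (3*n + pos < -15 || 3*n + pos <= 8)) || (3*n + w <= -2 && pos + w > 1 && 10*n == -34/3))))) && ((!(3*pos < w && n < 1)) ==> ((6*n != 3*w ==> 3*w == 1) && ((n >= -2 <==> (4*n + r < -17 || 4*n + r <= 6)) || (r + w <= -1 && pos + w > 1 && (10/3)*r == -8))))


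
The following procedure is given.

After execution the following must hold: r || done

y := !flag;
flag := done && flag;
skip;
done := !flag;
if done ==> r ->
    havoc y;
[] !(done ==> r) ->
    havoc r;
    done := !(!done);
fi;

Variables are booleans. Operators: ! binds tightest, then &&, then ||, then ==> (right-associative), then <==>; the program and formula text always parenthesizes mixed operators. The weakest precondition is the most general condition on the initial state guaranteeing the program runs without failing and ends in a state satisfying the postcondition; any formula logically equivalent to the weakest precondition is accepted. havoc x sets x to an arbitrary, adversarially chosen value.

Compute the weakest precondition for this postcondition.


Working backward. After the program, r || done must hold.
Then branch requires r || done; else branch requires done.
Before the if: ((done ==> r) ==> (r || done)) && ((!(done ==> r)) ==> done)
Before done := !flag: (((!flag) ==> r) ==> (r || (!flag))) && ((!((!flag) ==> r)) ==> (!flag))
Before skip: (((!flag) ==> r) ==> (r || (!flag))) && ((!((!flag) ==> r)) ==> (!flag))
Before flag := done && flag: (((!(done && flag)) ==> r) ==> (r || (!(done && flag)))) && ((!((!(done && flag)) ==> r)) ==> (!(done && flag)))
Before y := !flag: (((!(done && flag)) ==> r) ==> (r || (!(done && flag)))) && ((!((!(done && flag)) ==> r)) ==> (!(done && flag)))
Answer: WP = (((!(done && flag)) ==> r) ==> (r || (!(done && flag)))) && ((!((!(done && flag)) ==> r)) ==> (!(done && flag)))


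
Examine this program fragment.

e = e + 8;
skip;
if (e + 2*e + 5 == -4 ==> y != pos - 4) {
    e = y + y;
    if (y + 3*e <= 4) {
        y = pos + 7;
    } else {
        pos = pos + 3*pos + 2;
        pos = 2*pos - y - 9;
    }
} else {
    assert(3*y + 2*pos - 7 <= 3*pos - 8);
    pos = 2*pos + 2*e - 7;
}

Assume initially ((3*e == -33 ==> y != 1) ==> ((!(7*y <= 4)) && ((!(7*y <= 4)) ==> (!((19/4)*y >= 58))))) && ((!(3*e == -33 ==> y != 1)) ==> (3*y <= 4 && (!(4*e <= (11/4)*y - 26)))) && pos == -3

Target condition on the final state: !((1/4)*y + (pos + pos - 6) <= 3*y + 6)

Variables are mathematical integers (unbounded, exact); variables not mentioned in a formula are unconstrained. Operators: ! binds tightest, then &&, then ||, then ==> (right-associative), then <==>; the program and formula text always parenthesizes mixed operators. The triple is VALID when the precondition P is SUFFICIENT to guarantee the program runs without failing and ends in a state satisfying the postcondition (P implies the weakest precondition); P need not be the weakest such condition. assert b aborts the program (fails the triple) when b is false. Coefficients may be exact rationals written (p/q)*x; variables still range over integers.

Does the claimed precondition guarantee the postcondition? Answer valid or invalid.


Working backward. After the program, the postcondition !((1/4)*y + (pos + pos - 6) <= 3*y + 6) must hold; in canonical form it is !(2*pos <= (11/4)*y + 12).
Then branch requires (7*y <= 4 ==> (!((3/4)*pos >= -125/4))) && ((!(7*y <= 4)) ==> (!(16*pos <= (19/4)*y + 22))); else branch requires 3*y <= pos - 1 && (!(4*e + 4*pos <= (11/4)*y + 26)).
Before the if: ((3*e == -9 ==> y != pos - 4) ==> ((7*y <= 4 ==> (!((3/4)*pos >= -125/4))) && ((!(7*y <= 4)) ==> (!(16*pos <= (19/4)*y + 22))))) && ((!(3*e == -9 ==> y != pos - 4)) ==> (3*y <= pos - 1 && (!(4*e + 4*pos <= (11/4)*y + 26))))
Before skip: ((3*e == -9 ==> y != pos - 4) ==> ((7*y <= 4 ==> (!((3/4)*pos >= -125/4))) && ((!(7*y <= 4)) ==> (!(16*pos <= (19/4)*y + 22))))) && ((!(3*e == -9 ==> y != pos - 4)) ==> (3*y <= pos - 1 && (!(4*e + 4*pos <= (11/4)*y + 26))))
Before e := e + 8: ((3*e == -33 ==> y != pos - 4) ==> ((7*y <= 4 ==> (!((3/4)*pos >= -125/4))) && ((!(7*y <= 4)) ==> (!(16*pos <= (19/4)*y + 22))))) && ((!(3*e == -33 ==> y != pos - 4)) ==> (3*y <= pos - 1 && (!(4*e + 4*pos <= (11/4)*y - 6))))
The weakest precondition is ((3*e == -33 ==> y != pos - 4) ==> ((7*y <= 4 ==> (!((3/4)*pos >= -125/4))) && ((!(7*y <= 4)) ==> (!(16*pos <= (19/4)*y + 22))))) && ((!(3*e == -33 ==> y != pos - 4)) ==> (3*y <= pos - 1 && (!(4*e + 4*pos <= (11/4)*y - 6)))).
Check whether ((3*e == -33 ==> y != 1) ==> ((!(7*y <= 4)) && ((!(7*y <= 4)) ==> (!((19/4)*y >= 58))))) && ((!(3*e == -33 ==> y != 1)) ==> (3*y <= 4 && (!(4*e <= (11/4)*y - 26)))) && pos == -3 implies it.
Countermodel: at the initial state e = -11, pos = -3, y = 9, the precondition holds but the weakest precondition fails.
Answer: invalid


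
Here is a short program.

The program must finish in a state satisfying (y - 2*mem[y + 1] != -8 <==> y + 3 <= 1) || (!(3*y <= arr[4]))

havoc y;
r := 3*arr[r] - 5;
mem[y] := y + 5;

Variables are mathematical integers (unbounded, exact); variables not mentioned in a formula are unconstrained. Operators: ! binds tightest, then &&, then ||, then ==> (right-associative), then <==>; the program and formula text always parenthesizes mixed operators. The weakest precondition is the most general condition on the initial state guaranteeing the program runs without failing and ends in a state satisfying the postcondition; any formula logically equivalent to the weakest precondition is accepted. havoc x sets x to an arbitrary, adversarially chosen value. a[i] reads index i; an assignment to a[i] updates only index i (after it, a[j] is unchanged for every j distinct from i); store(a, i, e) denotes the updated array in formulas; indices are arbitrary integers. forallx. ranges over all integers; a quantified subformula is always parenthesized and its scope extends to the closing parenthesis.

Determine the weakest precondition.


Working backward. After the program, the postcondition (y - 2*mem[y + 1] != -8 <==> y + 3 <= 1) || (!(3*y <= arr[4])) must hold; in canonical form it is (y != 2*mem[y + 1] - 8 <==> y <= -2) || (!(3*y <= arr[4])).
Before mem[y] := y + 5: (y != 2*store(mem, y, y + 5)[y + 1] - 8 <==> y <= -2) || (!(3*y <= arr[4]))
Before r := 3*arr[r] - 5: (y != 2*store(mem, y, y + 5)[y + 1] - 8 <==> y <= -2) || (!(3*y <= arr[4]))
Before havoc y: forall y_1. ((y_1 != 2*store(mem, y_1, y_1 + 5)[y_1 + 1] - 8 <==> y_1 <= -2) || (!(3*y_1 <= arr[4])))
Answer: WP = forall y_1. ((y_1 != 2*store(mem, y_1, y_1 + 5)[y_1 + 1] - 8 <==> y_1 <= -2) || (!(3*y_1 <= arr[4])))


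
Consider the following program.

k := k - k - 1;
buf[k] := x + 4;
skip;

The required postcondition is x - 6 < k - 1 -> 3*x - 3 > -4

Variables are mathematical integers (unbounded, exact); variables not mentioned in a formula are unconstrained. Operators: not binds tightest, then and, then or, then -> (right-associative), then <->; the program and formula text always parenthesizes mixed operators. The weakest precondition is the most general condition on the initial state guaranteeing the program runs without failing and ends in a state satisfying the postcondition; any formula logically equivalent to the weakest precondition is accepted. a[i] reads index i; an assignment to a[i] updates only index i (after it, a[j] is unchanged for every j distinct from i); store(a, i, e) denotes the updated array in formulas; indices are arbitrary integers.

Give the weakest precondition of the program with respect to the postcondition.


Working backward. After the program, the postcondition x - 6 < k - 1 -> 3*x - 3 > -4 must hold; in canonical form it is x < k + 5 -> 3*x > -1.
Before skip: x < k + 5 -> 3*x > -1
Before buf[k] := x + 4: x < k + 5 -> 3*x > -1
Before k := k - k - 1: x < 4 -> 3*x > -1
Answer: WP = x < 4 -> 3*x > -1


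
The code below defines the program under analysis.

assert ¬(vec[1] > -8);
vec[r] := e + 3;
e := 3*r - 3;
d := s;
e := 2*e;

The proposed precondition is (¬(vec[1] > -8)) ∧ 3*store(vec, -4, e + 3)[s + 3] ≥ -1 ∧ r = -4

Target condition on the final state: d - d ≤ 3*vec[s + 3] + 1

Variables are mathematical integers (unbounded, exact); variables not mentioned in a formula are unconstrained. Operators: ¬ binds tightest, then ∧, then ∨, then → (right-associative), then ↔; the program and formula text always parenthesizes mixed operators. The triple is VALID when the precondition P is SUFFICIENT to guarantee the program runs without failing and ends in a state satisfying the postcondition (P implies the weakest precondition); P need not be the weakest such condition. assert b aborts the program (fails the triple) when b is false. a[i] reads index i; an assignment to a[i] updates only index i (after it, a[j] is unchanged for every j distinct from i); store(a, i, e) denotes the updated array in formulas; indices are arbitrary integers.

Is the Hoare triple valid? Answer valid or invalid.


Working backward. After the program, the postcondition d - d ≤ 3*vec[s + 3] + 1 must hold; in canonical form it is 3*vec[s + 3] ≥ -1.
Before e := 2*e: 3*vec[s + 3] ≥ -1
Before d := s: 3*vec[s + 3] ≥ -1
Before e := 3*r - 3: 3*vec[s + 3] ≥ -1
Before vec[r] := e + 3: 3*store(vec, r, e + 3)[s + 3] ≥ -1
Before assert ¬(vec[1] > -8): (¬(vec[1] > -8)) ∧ 3*store(vec, r, e + 3)[s + 3] ≥ -1
The weakest precondition is (¬(vec[1] > -8)) ∧ 3*store(vec, r, e + 3)[s + 3] ≥ -1.
Check whether (¬(vec[1] > -8)) ∧ 3*store(vec, -4, e + 3)[s + 3] ≥ -1 ∧ r = -4 implies it.
Every state satisfying the precondition satisfies the weakest precondition: the implication holds.
Answer: valid


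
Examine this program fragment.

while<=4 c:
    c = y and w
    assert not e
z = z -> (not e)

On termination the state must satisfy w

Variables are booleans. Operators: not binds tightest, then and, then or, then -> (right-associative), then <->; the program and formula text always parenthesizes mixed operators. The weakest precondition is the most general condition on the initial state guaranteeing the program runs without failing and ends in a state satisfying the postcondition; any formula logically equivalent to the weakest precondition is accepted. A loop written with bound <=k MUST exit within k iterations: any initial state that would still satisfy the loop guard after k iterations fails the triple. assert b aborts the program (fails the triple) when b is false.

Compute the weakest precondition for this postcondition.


Working backward. After the program, w must hold.
Before z := z -> (not e): w
Before the loop (bound <=4), unroll the exhaustion recursion (WP_0 = exit-now case; WP_j = one more guarded iteration, up to j = 4):
  WP_0: (not c) and w
  WP_1: (c -> ((not e) and (not (y and w)) and w)) and ((not c) -> w)
  WP_2: (c -> ((not e) and ((y and w) -> ((not e) and (not (y and w)) and w)) and ((not (y and w)) -> w))) and ((not c) -> w)
  WP_3: (c -> ((not e) and ((y and w) -> ((not e) and ((y and w) -> ((not e) and (not (y and w)) and w)) and ((not (y and w)) -> w))) and ((not (y and w)) -> w))) and ((not c) -> w)
  WP_4: (c -> ((not e) and ((y and w) -> ((not e) and ((y and w) -> ((not e) and ((y and w) -> ((not e) and (not (y and w)) and w)) and ((not (y and w)) -> w))) and ((not (y and w)) -> w))) and ((not (y and w)) -> w))) and ((not c) -> w)
So before the loop: (c -> ((not e) and ((y and w) -> ((not e) and ((y and w) -> ((not e) and ((y and w) -> ((not e) and (not (y and w)) and w)) and ((not (y and w)) -> w))) and ((not (y and w)) -> w))) and ((not (y and w)) -> w))) and ((not c) -> w)
Answer: WP = (c -> ((not e) and ((y and w) -> ((not e) and ((y and w) -> ((not e) and ((y and w) -> ((not e) and (not (y and w)) and w)) and ((not (y and w)) -> w))) and ((not (y and w)) -> w))) and ((not (y and w)) -> w))) and ((not c) -> w)


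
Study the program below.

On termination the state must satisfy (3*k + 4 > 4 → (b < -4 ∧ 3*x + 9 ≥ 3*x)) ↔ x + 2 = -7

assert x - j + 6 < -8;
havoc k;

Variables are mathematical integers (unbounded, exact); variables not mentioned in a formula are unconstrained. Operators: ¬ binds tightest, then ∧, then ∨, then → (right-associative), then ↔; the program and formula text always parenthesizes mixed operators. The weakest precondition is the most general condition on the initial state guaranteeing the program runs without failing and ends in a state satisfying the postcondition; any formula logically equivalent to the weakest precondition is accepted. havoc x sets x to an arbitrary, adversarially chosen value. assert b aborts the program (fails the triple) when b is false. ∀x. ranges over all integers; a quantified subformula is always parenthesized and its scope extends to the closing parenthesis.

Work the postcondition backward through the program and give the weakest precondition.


Working backward. After the program, the postcondition (3*k + 4 > 4 → (b < -4 ∧ 3*x + 9 ≥ 3*x)) ↔ x + 2 = -7 must hold; in canonical form it is (3*k > 0 → b < -4) ↔ x = -9.
Before havoc k: ∀k_1. ((3*k_1 > 0 → b < -4) ↔ x = -9)
Before assert x - j + 6 < -8: x < j - 14 ∧ (∀k_1. ((3*k_1 > 0 → b < -4) ↔ x = -9))
Answer: WP = x < j - 14 ∧ (∀k_1. ((3*k_1 > 0 → b < -4) ↔ x = -9))


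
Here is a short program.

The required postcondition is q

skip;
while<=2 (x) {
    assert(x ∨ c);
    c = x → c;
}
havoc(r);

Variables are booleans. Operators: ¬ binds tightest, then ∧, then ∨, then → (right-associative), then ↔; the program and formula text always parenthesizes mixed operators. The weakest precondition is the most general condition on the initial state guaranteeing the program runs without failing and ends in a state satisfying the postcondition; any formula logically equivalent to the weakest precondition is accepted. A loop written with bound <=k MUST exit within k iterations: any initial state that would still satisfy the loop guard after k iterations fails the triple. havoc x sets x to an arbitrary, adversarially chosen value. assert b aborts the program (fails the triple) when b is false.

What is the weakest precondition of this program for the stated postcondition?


Working backward. After the program, q must hold.
Before havoc r: q
Before the loop (bound <=2), unroll the exhaustion recursion (WP_0 = exit-now case; WP_j = one more guarded iteration, up to j = 2):
  WP_0: (¬x) ∧ q
  WP_1: (x → ((x ∨ c) ∧ (¬x) ∧ q)) ∧ ((¬x) → q)
  WP_2: (x → ((x ∨ c) ∧ (x → ((x ∨ (x → c)) ∧ (¬x) ∧ q)) ∧ ((¬x) → q))) ∧ ((¬x) → q)
So before the loop: (x → ((x ∨ c) ∧ (x → ((x ∨ (x → c)) ∧ (¬x) ∧ q)) ∧ ((¬x) → q))) ∧ ((¬x) → q)
Before skip: (x → ((x ∨ c) ∧ (x → ((x ∨ (x → c)) ∧ (¬x) ∧ q)) ∧ ((¬x) → q))) ∧ ((¬x) → q)
Answer: WP = (x → ((x ∨ c) ∧ (x → ((x ∨ (x → c)) ∧ (¬x) ∧ q)) ∧ ((¬x) → q))) ∧ ((¬x) → q)


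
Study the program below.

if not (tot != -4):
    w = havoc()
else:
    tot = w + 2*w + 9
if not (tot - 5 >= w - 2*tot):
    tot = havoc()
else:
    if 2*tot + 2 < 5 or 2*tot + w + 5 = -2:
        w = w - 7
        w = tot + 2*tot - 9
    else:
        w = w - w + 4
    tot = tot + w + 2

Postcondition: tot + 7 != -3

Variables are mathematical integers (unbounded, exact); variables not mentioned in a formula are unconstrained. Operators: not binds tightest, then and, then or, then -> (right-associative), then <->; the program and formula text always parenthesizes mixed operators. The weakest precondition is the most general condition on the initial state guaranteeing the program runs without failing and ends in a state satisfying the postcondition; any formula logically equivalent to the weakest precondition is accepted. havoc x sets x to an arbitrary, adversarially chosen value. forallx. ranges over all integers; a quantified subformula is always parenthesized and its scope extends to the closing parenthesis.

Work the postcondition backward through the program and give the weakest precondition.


Working backward. After the program, the postcondition tot + 7 != -3 must hold; in canonical form it is tot != -10.
Then branch requires forall tot_1. tot_1 != -10; else branch requires ((2*tot < 3 or 2*tot + w = -7) -> 4*tot != -3) and ((not (2*tot < 3 or 2*tot + w = -7)) -> tot != -16).
Before the if: ((not (3*tot >= w + 5)) -> (forall tot_1. tot_1 != -10)) and (3*tot >= w + 5 -> (((2*tot < 3 or 2*tot + w = -7) -> 4*tot != -3) and ((not (2*tot < 3 or 2*tot + w = -7)) -> tot != -16)))
Then branch requires forall w_1. (((not (3*tot >= w_1 + 5)) -> (forall tot_1. tot_1 != -10)) and (3*tot >= w_1 + 5 -> (((2*tot < 3 or 2*tot + w_1 = -7) -> 4*tot != -3) and ((not (2*tot < 3 or 2*tot + w_1 = -7)) -> tot != -16)))); else branch requires ((not (8*w >= -22)) -> (forall tot_1. tot_1 != -10)) and (8*w >= -22 -> (((6*w < -15 or 7*w = -25) -> 12*w != -39) and ((not (6*w < -15 or 7*w = -25)) -> 3*w != -25))).
Before the if: ((not (tot != -4)) -> (forall w_1. (((not (3*tot >= w_1 + 5)) -> (forall tot_1. tot_1 != -10)) and (3*tot >= w_1 + 5 -> (((2*tot < 3 or 2*tot + w_1 = -7) -> 4*tot != -3) and ((not (2*tot < 3 or 2*tot + w_1 = -7)) -> tot != -16)))))) and (tot != -4 -> (((not (8*w >= -22)) -> (forall tot_1. tot_1 != -10)) and (8*w >= -22 -> (((6*w < -15 or 7*w = -25) -> 12*w != -39) and ((not (6*w < -15 or 7*w = -25)) -> 3*w != -25)))))
Answer: WP = ((not (tot != -4)) -> (forall w_1. (((not (3*tot >= w_1 + 5)) -> (forall tot_1. tot_1 != -10)) and (3*tot >= w_1 + 5 -> (((2*tot < 3 or 2*tot + w_1 = -7) -> 4*tot != -3) and ((not (2*tot < 3 or 2*tot + w_1 = -7)) -> tot != -16)))))) and (tot != -4 -> (((not (8*w >= -22)) -> (forall tot_1. tot_1 != -10)) and (8*w >= -22 -> (((6*w < -15 or 7*w = -25) -> 12*w != -39) and ((not (6*w < -15 or 7*w = -25)) -> 3*w != -25)))))


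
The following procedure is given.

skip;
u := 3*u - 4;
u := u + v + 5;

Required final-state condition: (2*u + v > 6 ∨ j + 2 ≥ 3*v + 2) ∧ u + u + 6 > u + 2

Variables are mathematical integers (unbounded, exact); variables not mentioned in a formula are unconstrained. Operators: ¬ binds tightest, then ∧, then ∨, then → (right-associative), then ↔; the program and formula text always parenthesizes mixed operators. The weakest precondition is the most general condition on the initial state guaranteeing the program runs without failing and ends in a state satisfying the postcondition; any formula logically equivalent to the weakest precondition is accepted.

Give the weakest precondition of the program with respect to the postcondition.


Working backward. After the program, the postcondition (2*u + v > 6 ∨ j + 2 ≥ 3*v + 2) ∧ u + u + 6 > u + 2 must hold; in canonical form it is (2*u + v > 6 ∨ j ≥ 3*v) ∧ u > -4.
Before u := u + v + 5: (2*u + 3*v > -4 ∨ j ≥ 3*v) ∧ u + v > -9
Before u := 3*u - 4: (6*u + 3*v > 4 ∨ j ≥ 3*v) ∧ 3*u + v > -5
Before skip: (6*u + 3*v > 4 ∨ j ≥ 3*v) ∧ 3*u + v > -5
Answer: WP = (6*u + 3*v > 4 ∨ j ≥ 3*v) ∧ 3*u + v > -5


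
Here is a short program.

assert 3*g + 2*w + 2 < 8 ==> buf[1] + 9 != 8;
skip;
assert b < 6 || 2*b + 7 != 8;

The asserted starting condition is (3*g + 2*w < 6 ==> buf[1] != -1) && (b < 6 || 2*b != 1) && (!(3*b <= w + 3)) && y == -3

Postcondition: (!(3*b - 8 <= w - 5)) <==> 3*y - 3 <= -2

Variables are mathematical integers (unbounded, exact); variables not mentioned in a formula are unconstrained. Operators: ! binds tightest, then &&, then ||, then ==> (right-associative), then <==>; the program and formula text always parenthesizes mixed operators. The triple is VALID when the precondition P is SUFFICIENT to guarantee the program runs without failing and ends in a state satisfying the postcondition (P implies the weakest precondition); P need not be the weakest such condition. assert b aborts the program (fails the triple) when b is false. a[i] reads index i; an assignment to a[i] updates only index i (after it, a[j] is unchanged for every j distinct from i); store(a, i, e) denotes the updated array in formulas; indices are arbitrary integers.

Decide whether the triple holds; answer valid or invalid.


Working backward. After the program, the postcondition (!(3*b - 8 <= w - 5)) <==> 3*y - 3 <= -2 must hold; in canonical form it is (!(3*b <= w + 3)) <==> 3*y <= 1.
Before assert b < 6 || 2*b + 7 != 8: (b < 6 || 2*b != 1) && ((!(3*b <= w + 3)) <==> 3*y <= 1)
Before skip: (b < 6 || 2*b != 1) && ((!(3*b <= w + 3)) <==> 3*y <= 1)
Before assert 3*g + 2*w + 2 < 8 ==> buf[1] + 9 != 8: (3*g + 2*w < 6 ==> buf[1] != -1) && (b < 6 || 2*b != 1) && ((!(3*b <= w + 3)) <==> 3*y <= 1)
The weakest precondition is (3*g + 2*w < 6 ==> buf[1] != -1) && (b < 6 || 2*b != 1) && ((!(3*b <= w + 3)) <==> 3*y <= 1).
Check whether (3*g + 2*w < 6 ==> buf[1] != -1) && (b < 6 || 2*b != 1) && (!(3*b <= w + 3)) && y == -3 implies it.
Every state satisfying the precondition satisfies the weakest precondition: the implication holds.
Answer: valid


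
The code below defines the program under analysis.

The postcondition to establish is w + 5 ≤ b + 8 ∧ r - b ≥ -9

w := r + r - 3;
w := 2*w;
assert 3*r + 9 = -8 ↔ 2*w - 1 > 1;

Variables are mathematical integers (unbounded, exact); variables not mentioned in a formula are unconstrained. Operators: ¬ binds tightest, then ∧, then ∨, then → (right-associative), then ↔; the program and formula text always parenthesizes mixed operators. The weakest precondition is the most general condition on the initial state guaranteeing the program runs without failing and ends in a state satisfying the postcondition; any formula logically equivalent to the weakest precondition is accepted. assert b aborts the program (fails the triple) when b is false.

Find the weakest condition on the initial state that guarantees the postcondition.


Working backward. After the program, the postcondition w + 5 ≤ b + 8 ∧ r - b ≥ -9 must hold; in canonical form it is w ≤ b + 3 ∧ r ≥ b - 9.
Before assert 3*r + 9 = -8 ↔ 2*w - 1 > 1: (3*r = -17 ↔ 2*w > 2) ∧ w ≤ b + 3 ∧ r ≥ b - 9
Before w := 2*w: (3*r = -17 ↔ 4*w > 2) ∧ 2*w ≤ b + 3 ∧ r ≥ b - 9
Before w := r + r - 3: (3*r = -17 ↔ 8*r > 14) ∧ 4*r ≤ b + 9 ∧ r ≥ b - 9
Answer: WP = (3*r = -17 ↔ 8*r > 14) ∧ 4*r ≤ b + 9 ∧ r ≥ b - 9


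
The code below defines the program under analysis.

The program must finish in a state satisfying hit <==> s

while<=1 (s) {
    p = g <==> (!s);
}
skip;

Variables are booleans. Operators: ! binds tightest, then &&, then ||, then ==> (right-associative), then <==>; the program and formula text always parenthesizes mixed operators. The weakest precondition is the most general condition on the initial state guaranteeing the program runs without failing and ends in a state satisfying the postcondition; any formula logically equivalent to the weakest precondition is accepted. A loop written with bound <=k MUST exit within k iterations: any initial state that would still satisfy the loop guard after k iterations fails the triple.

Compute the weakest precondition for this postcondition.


Working backward. After the program, hit <==> s must hold.
Before skip: hit <==> s
Before the loop (bound <=1), unroll the exhaustion recursion (WP_0 = exit-now case; WP_j = one more guarded iteration, up to j = 1):
  WP_0: (!s) && (hit <==> s)
  WP_1: (s ==> ((!s) && (hit <==> s))) && ((!s) ==> (hit <==> s))
So before the loop: (s ==> ((!s) && (hit <==> s))) && ((!s) ==> (hit <==> s))
Answer: WP = (s ==> ((!s) && (hit <==> s))) && ((!s) ==> (hit <==> s))


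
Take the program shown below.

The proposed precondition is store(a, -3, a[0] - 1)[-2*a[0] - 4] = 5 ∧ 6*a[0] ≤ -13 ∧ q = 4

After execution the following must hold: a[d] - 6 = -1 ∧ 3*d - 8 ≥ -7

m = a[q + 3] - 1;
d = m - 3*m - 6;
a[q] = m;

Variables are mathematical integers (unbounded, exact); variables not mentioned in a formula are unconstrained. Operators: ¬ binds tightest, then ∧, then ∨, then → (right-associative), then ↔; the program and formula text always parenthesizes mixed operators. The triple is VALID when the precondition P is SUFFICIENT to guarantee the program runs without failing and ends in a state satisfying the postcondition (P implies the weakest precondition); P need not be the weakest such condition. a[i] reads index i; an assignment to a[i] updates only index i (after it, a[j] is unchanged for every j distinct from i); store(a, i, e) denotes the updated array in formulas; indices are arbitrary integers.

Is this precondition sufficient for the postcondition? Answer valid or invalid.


Working backward. After the program, the postcondition a[d] - 6 = -1 ∧ 3*d - 8 ≥ -7 must hold; in canonical form it is a[d] = 5 ∧ 3*d ≥ 1.
Before a[q] := m: store(a, q, m)[d] = 5 ∧ 3*d ≥ 1
Before d := m - 3*m - 6: store(a, q, m)[-2*m - 6] = 5 ∧ 6*m ≤ -19
Before m := a[q + 3] - 1: store(a, q, a[q + 3] - 1)[-2*a[q + 3] - 4] = 5 ∧ 6*a[q + 3] ≤ -13
The weakest precondition is store(a, q, a[q + 3] - 1)[-2*a[q + 3] - 4] = 5 ∧ 6*a[q + 3] ≤ -13.
Check whether store(a, -3, a[0] - 1)[-2*a[0] - 4] = 5 ∧ 6*a[0] ≤ -13 ∧ q = 4 implies it.
Countermodel: at the initial state a = {[-13036] = 2, [-3] = 2, [0] = -15524, [4] = 2, [7] = 6516, [31044] = 5, elsewhere 2}, q = 4, the precondition holds but the weakest precondition fails.
Answer: invalid


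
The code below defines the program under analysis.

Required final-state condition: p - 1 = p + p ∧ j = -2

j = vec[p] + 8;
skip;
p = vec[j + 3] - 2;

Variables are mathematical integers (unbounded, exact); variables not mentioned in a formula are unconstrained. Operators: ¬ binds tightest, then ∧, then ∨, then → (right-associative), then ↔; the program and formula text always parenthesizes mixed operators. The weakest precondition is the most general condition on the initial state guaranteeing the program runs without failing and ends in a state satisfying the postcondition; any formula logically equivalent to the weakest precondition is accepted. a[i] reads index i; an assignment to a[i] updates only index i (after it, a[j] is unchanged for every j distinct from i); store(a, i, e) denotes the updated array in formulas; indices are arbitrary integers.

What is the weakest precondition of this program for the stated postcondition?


Working backward. After the program, the postcondition p - 1 = p + p ∧ j = -2 must hold; in canonical form it is p = -1 ∧ j = -2.
Before p := vec[j + 3] - 2: vec[j + 3] = 1 ∧ j = -2
Before skip: vec[j + 3] = 1 ∧ j = -2
Before j := vec[p] + 8: vec[vec[p] + 11] = 1 ∧ vec[p] = -10
Answer: WP = vec[vec[p] + 11] = 1 ∧ vec[p] = -10


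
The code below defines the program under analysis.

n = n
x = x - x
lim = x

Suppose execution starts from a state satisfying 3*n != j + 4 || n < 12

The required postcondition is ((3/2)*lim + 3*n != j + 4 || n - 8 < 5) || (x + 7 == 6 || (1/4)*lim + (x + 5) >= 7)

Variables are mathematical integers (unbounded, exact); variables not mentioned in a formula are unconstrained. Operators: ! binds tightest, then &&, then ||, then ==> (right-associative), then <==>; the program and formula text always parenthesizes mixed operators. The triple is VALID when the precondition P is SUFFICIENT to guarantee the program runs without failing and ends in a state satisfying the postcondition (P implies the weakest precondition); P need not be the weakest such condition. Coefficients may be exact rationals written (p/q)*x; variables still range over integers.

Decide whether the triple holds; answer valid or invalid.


Working backward. After the program, the postcondition ((3/2)*lim + 3*n != j + 4 || n - 8 < 5) || (x + 7 == 6 || (1/4)*lim + (x + 5) >= 7) must hold; in canonical form it is (3/2)*lim + 3*n != j + 4 || n < 13 || x == -1 || (1/4)*lim + x >= 2.
Before lim := x: 3*n + (3/2)*x != j + 4 || n < 13 || x == -1 || (5/4)*x >= 2
Before x := x - x: 3*n != j + 4 || n < 13
Before n := n: 3*n != j + 4 || n < 13
The weakest precondition is 3*n != j + 4 || n < 13.
Check whether 3*n != j + 4 || n < 12 implies it.
Every state satisfying the precondition satisfies the weakest precondition: the implication holds.
Answer: valid


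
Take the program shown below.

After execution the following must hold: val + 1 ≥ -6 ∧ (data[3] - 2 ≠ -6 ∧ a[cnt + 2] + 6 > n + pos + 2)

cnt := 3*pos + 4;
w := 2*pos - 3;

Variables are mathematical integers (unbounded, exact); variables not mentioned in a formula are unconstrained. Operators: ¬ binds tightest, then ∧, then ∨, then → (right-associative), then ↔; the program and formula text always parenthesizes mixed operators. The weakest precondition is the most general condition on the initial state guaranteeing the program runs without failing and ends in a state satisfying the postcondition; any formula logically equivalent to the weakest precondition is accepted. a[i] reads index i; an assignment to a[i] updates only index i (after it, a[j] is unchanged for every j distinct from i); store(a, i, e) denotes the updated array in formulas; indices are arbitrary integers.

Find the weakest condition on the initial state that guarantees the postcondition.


Working backward. After the program, the postcondition val + 1 ≥ -6 ∧ (data[3] - 2 ≠ -6 ∧ a[cnt + 2] + 6 > n + pos + 2) must hold; in canonical form it is val ≥ -7 ∧ data[3] ≠ -4 ∧ a[cnt + 2] > n + pos - 4.
Before w := 2*pos - 3: val ≥ -7 ∧ data[3] ≠ -4 ∧ a[cnt + 2] > n + pos - 4
Before cnt := 3*pos + 4: val ≥ -7 ∧ data[3] ≠ -4 ∧ a[3*pos + 6] > n + pos - 4
Answer: WP = val ≥ -7 ∧ data[3] ≠ -4 ∧ a[3*pos + 6] > n + pos - 4


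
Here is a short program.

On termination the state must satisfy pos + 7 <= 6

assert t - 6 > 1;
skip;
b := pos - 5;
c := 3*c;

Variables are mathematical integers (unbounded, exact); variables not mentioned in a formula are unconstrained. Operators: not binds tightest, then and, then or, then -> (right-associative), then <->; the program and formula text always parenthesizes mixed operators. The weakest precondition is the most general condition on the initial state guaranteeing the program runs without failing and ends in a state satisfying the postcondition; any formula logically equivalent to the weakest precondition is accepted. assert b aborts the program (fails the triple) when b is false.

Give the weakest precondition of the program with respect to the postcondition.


Working backward. After the program, the postcondition pos + 7 <= 6 must hold; in canonical form it is pos <= -1.
Before c := 3*c: pos <= -1
Before b := pos - 5: pos <= -1
Before skip: pos <= -1
Before assert t - 6 > 1: t > 7 and pos <= -1
Answer: WP = t > 7 and pos <= -1


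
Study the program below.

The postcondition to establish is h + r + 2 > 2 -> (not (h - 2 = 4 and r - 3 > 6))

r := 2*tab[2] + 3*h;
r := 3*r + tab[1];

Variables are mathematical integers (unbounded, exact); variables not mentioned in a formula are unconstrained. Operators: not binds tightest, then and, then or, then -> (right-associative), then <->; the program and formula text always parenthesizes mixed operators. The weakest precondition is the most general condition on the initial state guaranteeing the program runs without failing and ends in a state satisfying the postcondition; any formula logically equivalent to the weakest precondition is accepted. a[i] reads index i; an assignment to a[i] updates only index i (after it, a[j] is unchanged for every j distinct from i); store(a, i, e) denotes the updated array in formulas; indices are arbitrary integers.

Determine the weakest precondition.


Working backward. After the program, the postcondition h + r + 2 > 2 -> (not (h - 2 = 4 and r - 3 > 6)) must hold; in canonical form it is h + r > 0 -> (not (h = 6 and r > 9)).
Before r := 3*r + tab[1]: tab[1] + h + 3*r > 0 -> (not (h = 6 and tab[1] + 3*r > 9))
Before r := 2*tab[2] + 3*h: tab[1] + 6*tab[2] + 10*h > 0 -> (not (h = 6 and tab[1] + 6*tab[2] + 9*h > 9))
Answer: WP = tab[1] + 6*tab[2] + 10*h > 0 -> (not (h = 6 and tab[1] + 6*tab[2] + 9*h > 9))


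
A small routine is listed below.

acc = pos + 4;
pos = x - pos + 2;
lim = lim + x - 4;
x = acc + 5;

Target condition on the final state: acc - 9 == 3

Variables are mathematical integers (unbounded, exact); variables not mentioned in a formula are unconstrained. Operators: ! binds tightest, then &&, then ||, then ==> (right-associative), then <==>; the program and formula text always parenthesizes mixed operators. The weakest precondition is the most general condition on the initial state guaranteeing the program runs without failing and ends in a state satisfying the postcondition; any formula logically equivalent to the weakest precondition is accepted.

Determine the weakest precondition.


Working backward. After the program, the postcondition acc - 9 == 3 must hold; in canonical form it is acc == 12.
Before x := acc + 5: acc == 12
Before lim := lim + x - 4: acc == 12
Before pos := x - pos + 2: acc == 12
Before acc := pos + 4: pos == 8
Answer: WP = pos == 8


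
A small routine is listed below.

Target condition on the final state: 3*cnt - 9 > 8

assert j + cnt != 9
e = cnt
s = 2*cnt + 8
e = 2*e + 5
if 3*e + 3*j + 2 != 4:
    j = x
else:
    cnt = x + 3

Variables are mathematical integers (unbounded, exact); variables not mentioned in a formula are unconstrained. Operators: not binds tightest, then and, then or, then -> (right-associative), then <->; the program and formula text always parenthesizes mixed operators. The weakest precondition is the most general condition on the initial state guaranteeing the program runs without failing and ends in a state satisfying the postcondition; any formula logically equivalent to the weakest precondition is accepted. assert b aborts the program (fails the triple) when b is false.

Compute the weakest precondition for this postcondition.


Working backward. After the program, the postcondition 3*cnt - 9 > 8 must hold; in canonical form it is 3*cnt > 17.
Then branch requires 3*cnt > 17; else branch requires 3*x > 8.
Before the if: (3*e + 3*j != 2 -> 3*cnt > 17) and ((not (3*e + 3*j != 2)) -> 3*x > 8)
Before e := 2*e + 5: (6*e + 3*j != -13 -> 3*cnt > 17) and ((not (6*e + 3*j != -13)) -> 3*x > 8)
Before s := 2*cnt + 8: (6*e + 3*j != -13 -> 3*cnt > 17) and ((not (6*e + 3*j != -13)) -> 3*x > 8)
Before e := cnt: (6*cnt + 3*j != -13 -> 3*cnt > 17) and ((not (6*cnt + 3*j != -13)) -> 3*x > 8)
Before assert j + cnt != 9: cnt + j != 9 and (6*cnt + 3*j != -13 -> 3*cnt > 17) and ((not (6*cnt + 3*j != -13)) -> 3*x > 8)
Answer: WP = cnt + j != 9 and (6*cnt + 3*j != -13 -> 3*cnt > 17) and ((not (6*cnt + 3*j != -13)) -> 3*x > 8)


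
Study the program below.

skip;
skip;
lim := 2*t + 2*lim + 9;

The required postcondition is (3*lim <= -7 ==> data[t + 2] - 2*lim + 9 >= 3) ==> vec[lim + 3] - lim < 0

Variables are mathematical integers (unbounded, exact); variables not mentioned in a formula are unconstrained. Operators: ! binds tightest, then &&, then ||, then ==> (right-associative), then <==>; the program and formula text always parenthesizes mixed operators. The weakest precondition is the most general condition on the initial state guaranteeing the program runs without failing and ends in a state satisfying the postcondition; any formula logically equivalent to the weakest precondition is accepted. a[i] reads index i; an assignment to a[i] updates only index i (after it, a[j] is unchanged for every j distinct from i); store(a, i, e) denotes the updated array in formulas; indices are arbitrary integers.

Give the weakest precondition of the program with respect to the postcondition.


Working backward. After the program, the postcondition (3*lim <= -7 ==> data[t + 2] - 2*lim + 9 >= 3) ==> vec[lim + 3] - lim < 0 must hold; in canonical form it is (3*lim <= -7 ==> data[t + 2] >= 2*lim - 6) ==> vec[lim + 3] < lim.
Before lim := 2*t + 2*lim + 9: (6*lim + 6*t <= -34 ==> data[t + 2] >= 4*lim + 4*t + 12) ==> vec[2*lim + 2*t + 12] < 2*lim + 2*t + 9
Before skip: (6*lim + 6*t <= -34 ==> data[t + 2] >= 4*lim + 4*t + 12) ==> vec[2*lim + 2*t + 12] < 2*lim + 2*t + 9
Before skip: (6*lim + 6*t <= -34 ==> data[t + 2] >= 4*lim + 4*t + 12) ==> vec[2*lim + 2*t + 12] < 2*lim + 2*t + 9
Answer: WP = (6*lim + 6*t <= -34 ==> data[t + 2] >= 4*lim + 4*t + 12) ==> vec[2*lim + 2*t + 12] < 2*lim + 2*t + 9


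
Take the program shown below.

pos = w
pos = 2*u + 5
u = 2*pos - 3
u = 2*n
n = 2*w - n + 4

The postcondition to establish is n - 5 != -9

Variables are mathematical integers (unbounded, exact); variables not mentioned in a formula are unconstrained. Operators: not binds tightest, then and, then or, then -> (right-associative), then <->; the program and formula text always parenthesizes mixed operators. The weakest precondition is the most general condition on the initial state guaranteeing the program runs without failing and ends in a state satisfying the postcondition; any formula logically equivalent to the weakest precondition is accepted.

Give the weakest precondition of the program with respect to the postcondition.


Working backward. After the program, the postcondition n - 5 != -9 must hold; in canonical form it is n != -4.
Before n := 2*w - n + 4: 2*w != n - 8
Before u := 2*n: 2*w != n - 8
Before u := 2*pos - 3: 2*w != n - 8
Before pos := 2*u + 5: 2*w != n - 8
Before pos := w: 2*w != n - 8
Answer: WP = 2*w != n - 8
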